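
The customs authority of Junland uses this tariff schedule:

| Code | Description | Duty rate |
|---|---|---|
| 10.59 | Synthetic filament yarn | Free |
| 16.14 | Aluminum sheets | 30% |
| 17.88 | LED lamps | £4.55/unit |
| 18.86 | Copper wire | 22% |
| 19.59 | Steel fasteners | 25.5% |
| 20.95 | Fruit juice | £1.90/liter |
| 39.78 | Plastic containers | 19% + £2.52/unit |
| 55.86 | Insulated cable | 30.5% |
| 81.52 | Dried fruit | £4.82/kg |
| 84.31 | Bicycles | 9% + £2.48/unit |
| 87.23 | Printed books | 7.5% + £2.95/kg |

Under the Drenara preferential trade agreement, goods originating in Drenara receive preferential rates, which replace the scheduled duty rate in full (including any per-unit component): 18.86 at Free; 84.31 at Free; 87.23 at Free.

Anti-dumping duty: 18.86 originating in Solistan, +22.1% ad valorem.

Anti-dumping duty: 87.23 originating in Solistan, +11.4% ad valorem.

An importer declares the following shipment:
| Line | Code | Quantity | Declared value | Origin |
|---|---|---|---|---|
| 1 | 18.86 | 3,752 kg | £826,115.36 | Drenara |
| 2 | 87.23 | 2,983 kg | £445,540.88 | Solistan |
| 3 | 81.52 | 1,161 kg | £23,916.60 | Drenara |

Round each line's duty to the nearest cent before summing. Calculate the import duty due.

Line 1 (18.86, Drenara, 3,752 kg, £826,115.36):
Base rate for 18.86 is 22%.
Origin Drenara qualifies under the Junland–Drenara agreement and 18.86 is covered: preferential rate Free applies instead.
The additional-duty order on 18.86 targets Solistan, not Drenara; it does not apply.
Duty = £826,115.36 × 0% = £0.00.
Line 2 (87.23, Solistan, 2,983 kg, £445,540.88):
Base rate for 87.23 is 7.5% + £2.95/kg.
87.23 has an FTA preferential rate, but origin Solistan is not Drenara; base rate stands.
Additional duty on 87.23 from Solistan: +11.4%. Applied ad valorem rate: 7.5% + 11.4% = 18.9%.
Duty = £445,540.88 × 18.9% + 2,983 × £2.95 = £93,007.08.
Line 3 (81.52, Drenara, 1,161 kg, £23,916.60):
Base rate for 81.52 is £4.82/kg.
Origin Drenara is the FTA partner but 81.52 is not on the preference list; base rate stands.
Duty = 1,161 × £4.82 = £5,596.02.
Total = £0.00 + £93,007.08 + £5,596.02 = £98,603.10.

£98,603.10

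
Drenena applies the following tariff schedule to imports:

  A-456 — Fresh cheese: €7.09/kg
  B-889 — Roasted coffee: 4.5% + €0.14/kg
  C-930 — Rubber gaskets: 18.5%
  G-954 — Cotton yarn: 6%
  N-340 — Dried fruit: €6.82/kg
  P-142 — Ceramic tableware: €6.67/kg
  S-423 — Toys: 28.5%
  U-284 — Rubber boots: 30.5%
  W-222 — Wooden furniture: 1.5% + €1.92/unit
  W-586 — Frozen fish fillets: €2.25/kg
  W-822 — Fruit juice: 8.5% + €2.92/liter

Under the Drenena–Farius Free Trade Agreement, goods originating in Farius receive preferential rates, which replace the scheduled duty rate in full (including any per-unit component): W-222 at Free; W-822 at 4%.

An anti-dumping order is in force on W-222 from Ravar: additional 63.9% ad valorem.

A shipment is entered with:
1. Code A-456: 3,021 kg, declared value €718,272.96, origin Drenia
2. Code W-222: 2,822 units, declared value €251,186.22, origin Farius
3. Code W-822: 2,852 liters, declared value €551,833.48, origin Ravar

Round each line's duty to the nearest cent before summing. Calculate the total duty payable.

Line 1 (A-456, Drenia, 3,021 kg, €718,272.96):
Base rate for A-456 is €7.09/kg.
Duty = 3,021 × €7.09 = €21,418.89.
Line 2 (W-222, Farius, 2,822 units, €251,186.22):
Base rate for W-222 is 1.5% + €1.92/unit.
Origin Farius qualifies under the Drenena–Farius agreement and W-222 is covered: preferential rate Free applies instead.
The additional-duty order on W-222 targets Ravar, not Farius; it does not apply.
Duty = €251,186.22 × 0% = €0.00.
Line 3 (W-822, Ravar, 2,852 liters, €551,833.48):
Base rate for W-822 is 8.5% + €2.92/liter.
W-822 has an FTA preferential rate, but origin Ravar is not Farius; base rate stands.
Duty = €551,833.48 × 8.5% + 2,852 × €2.92 = €55,233.69.
Total = €21,418.89 + €0.00 + €55,233.69 = €76,652.58.

€76,652.58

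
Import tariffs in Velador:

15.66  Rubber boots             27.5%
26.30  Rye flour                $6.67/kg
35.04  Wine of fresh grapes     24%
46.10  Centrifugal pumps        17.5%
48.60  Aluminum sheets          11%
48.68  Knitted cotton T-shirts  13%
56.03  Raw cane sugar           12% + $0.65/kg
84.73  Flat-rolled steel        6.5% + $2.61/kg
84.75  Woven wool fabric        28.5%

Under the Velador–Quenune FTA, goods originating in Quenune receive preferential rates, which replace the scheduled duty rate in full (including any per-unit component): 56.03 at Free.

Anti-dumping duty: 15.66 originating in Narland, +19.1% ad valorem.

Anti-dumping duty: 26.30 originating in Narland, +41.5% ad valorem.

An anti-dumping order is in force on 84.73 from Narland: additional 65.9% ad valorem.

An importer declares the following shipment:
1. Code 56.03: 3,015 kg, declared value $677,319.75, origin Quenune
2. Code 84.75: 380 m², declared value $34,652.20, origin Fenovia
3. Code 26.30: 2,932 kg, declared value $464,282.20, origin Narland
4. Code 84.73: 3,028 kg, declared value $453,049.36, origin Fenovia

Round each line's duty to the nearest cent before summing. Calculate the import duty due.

$259,460.72

Line 1 (56.03, Quenune, 3,015 kg, $677,319.75):
Base rate for 56.03 is 12% + $0.65/kg.
Origin Quenune qualifies under the Velador–Quenune agreement and 56.03 is covered: preferential rate Free applies instead.
Duty = $677,319.75 × 0% = $0.00.
Line 2 (84.75, Fenovia, 380 m², $34,652.20):
Base rate for 84.75 is 28.5%.
Duty = $34,652.20 × 28.5% = $9,875.88.
Line 3 (26.30, Narland, 2,932 kg, $464,282.20):
Base rate for 26.30 is $6.67/kg.
Additional duty on 26.30 from Narland: +41.5% ad valorem. Applied ad valorem rate = 41.5%.
Duty = $464,282.20 × 41.5% + 2,932 × $6.67 = $212,233.55.
Line 4 (84.73, Fenovia, 3,028 kg, $453,049.36):
Base rate for 84.73 is 6.5% + $2.61/kg.
The additional-duty order on 84.73 targets Narland, not Fenovia; it does not apply.
Duty = $453,049.36 × 6.5% + 3,028 × $2.61 = $37,351.29.
Total = $0.00 + $9,875.88 + $212,233.55 + $37,351.29 = $259,460.72.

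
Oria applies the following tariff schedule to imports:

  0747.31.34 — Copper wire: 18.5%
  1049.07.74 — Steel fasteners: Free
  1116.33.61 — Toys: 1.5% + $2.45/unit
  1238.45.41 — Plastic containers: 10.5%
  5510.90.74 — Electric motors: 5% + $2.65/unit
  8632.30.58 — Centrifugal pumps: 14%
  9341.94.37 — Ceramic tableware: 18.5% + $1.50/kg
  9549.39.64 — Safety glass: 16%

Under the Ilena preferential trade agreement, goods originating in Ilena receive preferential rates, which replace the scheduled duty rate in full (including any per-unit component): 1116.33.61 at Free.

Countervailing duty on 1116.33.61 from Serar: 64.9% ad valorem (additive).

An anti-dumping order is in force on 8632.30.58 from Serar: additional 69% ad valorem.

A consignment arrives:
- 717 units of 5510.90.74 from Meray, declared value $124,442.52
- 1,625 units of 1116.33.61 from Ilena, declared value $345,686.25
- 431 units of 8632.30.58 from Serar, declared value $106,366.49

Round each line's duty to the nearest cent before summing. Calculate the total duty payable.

$96,406.37

Line 1 (5510.90.74, Meray, 717 units, $124,442.52):
Base rate for 5510.90.74 is 5% + $2.65/unit.
Duty = $124,442.52 × 5% + 717 × $2.65 = $8,122.18.
Line 2 (1116.33.61, Ilena, 1,625 units, $345,686.25):
Base rate for 1116.33.61 is 1.5% + $2.45/unit.
Origin Ilena qualifies under the Oria–Ilena agreement and 1116.33.61 is covered: preferential rate Free applies instead.
The additional-duty order on 1116.33.61 targets Serar, not Ilena; it does not apply.
Duty = $345,686.25 × 0% = $0.00.
Line 3 (8632.30.58, Serar, 431 units, $106,366.49):
Base rate for 8632.30.58 is 14%.
Additional duty on 8632.30.58 from Serar: +69%. Applied ad valorem rate: 14% + 69% = 83%.
Duty = $106,366.49 × 83% = $88,284.19.
Total = $8,122.18 + $0.00 + $88,284.19 = $96,406.37.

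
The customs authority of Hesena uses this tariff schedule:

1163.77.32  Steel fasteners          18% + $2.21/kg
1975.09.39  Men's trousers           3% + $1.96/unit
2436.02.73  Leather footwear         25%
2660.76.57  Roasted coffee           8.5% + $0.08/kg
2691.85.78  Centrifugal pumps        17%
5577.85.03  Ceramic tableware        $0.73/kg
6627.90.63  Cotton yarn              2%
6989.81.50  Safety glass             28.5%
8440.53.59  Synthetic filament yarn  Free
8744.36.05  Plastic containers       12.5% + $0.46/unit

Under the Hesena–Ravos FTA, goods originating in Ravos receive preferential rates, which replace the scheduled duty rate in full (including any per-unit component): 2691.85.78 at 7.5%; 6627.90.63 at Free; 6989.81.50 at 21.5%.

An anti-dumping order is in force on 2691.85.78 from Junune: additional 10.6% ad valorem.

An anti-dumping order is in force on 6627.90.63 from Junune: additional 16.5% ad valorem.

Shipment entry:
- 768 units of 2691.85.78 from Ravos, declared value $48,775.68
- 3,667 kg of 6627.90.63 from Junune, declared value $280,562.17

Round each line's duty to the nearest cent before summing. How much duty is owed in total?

$55,562.18

Line 1 (2691.85.78, Ravos, 768 units, $48,775.68):
Base rate for 2691.85.78 is 17%.
Origin Ravos qualifies under the Hesena–Ravos agreement and 2691.85.78 is covered: preferential rate 7.5% applies instead.
The additional-duty order on 2691.85.78 targets Junune, not Ravos; it does not apply.
Duty = $48,775.68 × 7.5% = $3,658.18.
Line 2 (6627.90.63, Junune, 3,667 kg, $280,562.17):
Base rate for 6627.90.63 is 2%.
6627.90.63 has an FTA preferential rate, but origin Junune is not Ravos; base rate stands.
Additional duty on 6627.90.63 from Junune: +16.5%. Applied ad valorem rate: 2% + 16.5% = 18.5%.
Duty = $280,562.17 × 18.5% = $51,904.00.
Total = $3,658.18 + $51,904.00 = $55,562.18.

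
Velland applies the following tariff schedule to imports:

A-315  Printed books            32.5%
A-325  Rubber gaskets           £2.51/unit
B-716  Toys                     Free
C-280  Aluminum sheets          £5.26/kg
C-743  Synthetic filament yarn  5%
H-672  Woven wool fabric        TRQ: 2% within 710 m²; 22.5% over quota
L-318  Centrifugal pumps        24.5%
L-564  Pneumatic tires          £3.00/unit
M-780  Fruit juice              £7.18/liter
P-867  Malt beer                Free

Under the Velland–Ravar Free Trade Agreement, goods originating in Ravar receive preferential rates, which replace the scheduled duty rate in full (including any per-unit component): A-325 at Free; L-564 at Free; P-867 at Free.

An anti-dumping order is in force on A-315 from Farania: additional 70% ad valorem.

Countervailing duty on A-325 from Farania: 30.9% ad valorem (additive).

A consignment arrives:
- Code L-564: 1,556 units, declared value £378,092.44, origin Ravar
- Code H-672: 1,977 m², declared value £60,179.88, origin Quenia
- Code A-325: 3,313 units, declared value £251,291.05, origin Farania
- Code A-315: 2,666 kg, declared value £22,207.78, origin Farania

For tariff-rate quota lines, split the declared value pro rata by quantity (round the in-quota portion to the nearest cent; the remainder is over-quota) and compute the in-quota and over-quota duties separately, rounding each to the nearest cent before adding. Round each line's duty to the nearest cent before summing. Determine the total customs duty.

Line 1 (L-564, Ravar, 1,556 units, £378,092.44):
Base rate for L-564 is £3.00/unit.
Origin Ravar qualifies under the Velland–Ravar agreement and L-564 is covered: preferential rate Free applies instead.
Duty = £378,092.44 × 0% = £0.00.
Line 2 (H-672, Quenia, 1,977 m², £60,179.88):
Code H-672 is under a tariff-rate quota (threshold 710 m²). In-quota: 710 m² at 2%; over-quota: 1,267 m² at 22.5%.
Pro-rata value split: in-quota = £60,179.88 × 710/1,977 = £21,612.40; over-quota = £60,179.88 − £21,612.40 = £38,567.48.
In-quota duty = £21,612.40 × 2% = £432.25. Over-quota duty = £38,567.48 × 22.5% = £8,677.68.
Line duty = £432.25 + £8,677.68 = £9,109.93.
Line 3 (A-325, Farania, 3,313 units, £251,291.05):
Base rate for A-325 is £2.51/unit.
A-325 has an FTA preferential rate, but origin Farania is not Ravar; base rate stands.
Additional duty on A-325 from Farania: +30.9% ad valorem. Applied ad valorem rate = 30.9%.
Duty = £251,291.05 × 30.9% + 3,313 × £2.51 = £85,964.56.
Line 4 (A-315, Farania, 2,666 kg, £22,207.78):
Base rate for A-315 is 32.5%.
Additional duty on A-315 from Farania: +70%. Applied ad valorem rate: 32.5% + 70% = 102.5%.
Duty = £22,207.78 × 102.5% = £22,762.97.
Total = £0.00 + £9,109.93 + £85,964.56 + £22,762.97 = £117,837.46.

£117,837.46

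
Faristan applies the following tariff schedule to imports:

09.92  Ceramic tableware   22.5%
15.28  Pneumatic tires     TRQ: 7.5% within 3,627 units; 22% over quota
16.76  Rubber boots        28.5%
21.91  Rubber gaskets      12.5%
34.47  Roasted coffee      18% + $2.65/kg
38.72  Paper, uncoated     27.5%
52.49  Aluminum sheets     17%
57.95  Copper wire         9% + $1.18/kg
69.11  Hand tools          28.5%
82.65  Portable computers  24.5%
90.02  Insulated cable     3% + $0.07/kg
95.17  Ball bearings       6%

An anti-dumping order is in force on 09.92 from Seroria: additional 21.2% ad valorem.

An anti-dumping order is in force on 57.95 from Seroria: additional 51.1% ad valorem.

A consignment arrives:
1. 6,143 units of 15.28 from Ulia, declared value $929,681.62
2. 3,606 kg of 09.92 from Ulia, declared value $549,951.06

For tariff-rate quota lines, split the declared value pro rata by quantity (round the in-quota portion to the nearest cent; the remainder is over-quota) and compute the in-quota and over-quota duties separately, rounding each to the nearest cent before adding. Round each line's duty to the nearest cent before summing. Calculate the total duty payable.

Line 1 (15.28, Ulia, 6,143 units, $929,681.62):
Code 15.28 is under a tariff-rate quota (threshold 3,627 units). In-quota: 3,627 units at 7.5%; over-quota: 2,516 units at 22%.
Pro-rata value split: in-quota = $929,681.62 × 3,627/6,143 = $548,910.18; over-quota = $929,681.62 − $548,910.18 = $380,771.44.
In-quota duty = $548,910.18 × 7.5% = $41,168.26. Over-quota duty = $380,771.44 × 22% = $83,769.72.
Line duty = $41,168.26 + $83,769.72 = $124,937.98.
Line 2 (09.92, Ulia, 3,606 kg, $549,951.06):
Base rate for 09.92 is 22.5%.
The additional-duty order on 09.92 targets Seroria, not Ulia; it does not apply.
Duty = $549,951.06 × 22.5% = $123,738.99.
Total = $124,937.98 + $123,738.99 = $248,676.97.

$248,676.97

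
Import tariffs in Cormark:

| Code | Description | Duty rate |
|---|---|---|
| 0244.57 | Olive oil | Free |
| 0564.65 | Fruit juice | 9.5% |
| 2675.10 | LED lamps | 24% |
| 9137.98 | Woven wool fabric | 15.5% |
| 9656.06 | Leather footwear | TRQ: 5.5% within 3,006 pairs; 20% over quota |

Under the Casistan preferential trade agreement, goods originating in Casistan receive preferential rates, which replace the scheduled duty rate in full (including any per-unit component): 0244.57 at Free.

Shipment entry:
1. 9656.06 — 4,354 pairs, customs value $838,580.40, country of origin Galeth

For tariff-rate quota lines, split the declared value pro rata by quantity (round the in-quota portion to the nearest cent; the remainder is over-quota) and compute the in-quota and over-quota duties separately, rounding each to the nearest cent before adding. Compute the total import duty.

Line 1 (9656.06, Galeth, 4,354 pairs, $838,580.40):
Code 9656.06 is under a tariff-rate quota (threshold 3,006 pairs). In-quota: 3,006 pairs at 5.5%; over-quota: 1,348 pairs at 20%.
Pro-rata value split: in-quota = $838,580.40 × 3,006/4,354 = $578,955.60; over-quota = $838,580.40 − $578,955.60 = $259,624.80.
In-quota duty = $578,955.60 × 5.5% = $31,842.56. Over-quota duty = $259,624.80 × 20% = $51,924.96.
Line duty = $31,842.56 + $51,924.96 = $83,767.52.

$83,767.52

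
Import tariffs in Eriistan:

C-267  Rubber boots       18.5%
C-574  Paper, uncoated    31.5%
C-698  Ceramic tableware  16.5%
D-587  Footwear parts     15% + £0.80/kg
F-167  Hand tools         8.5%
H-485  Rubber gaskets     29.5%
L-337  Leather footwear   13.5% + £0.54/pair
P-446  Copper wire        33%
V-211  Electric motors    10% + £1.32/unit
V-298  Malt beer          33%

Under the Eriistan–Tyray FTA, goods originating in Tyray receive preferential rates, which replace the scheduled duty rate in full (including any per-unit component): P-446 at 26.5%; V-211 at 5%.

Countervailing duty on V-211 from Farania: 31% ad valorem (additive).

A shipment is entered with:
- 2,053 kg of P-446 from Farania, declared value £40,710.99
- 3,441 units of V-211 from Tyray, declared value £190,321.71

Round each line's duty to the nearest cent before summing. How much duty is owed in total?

£22,950.72

Line 1 (P-446, Farania, 2,053 kg, £40,710.99):
Base rate for P-446 is 33%.
P-446 has an FTA preferential rate, but origin Farania is not Tyray; base rate stands.
Duty = £40,710.99 × 33% = £13,434.63.
Line 2 (V-211, Tyray, 3,441 units, £190,321.71):
Base rate for V-211 is 10% + £1.32/unit.
Origin Tyray qualifies under the Eriistan–Tyray agreement and V-211 is covered: preferential rate 5% applies instead.
The additional-duty order on V-211 targets Farania, not Tyray; it does not apply.
Duty = £190,321.71 × 5% = £9,516.09.
Total = £13,434.63 + £9,516.09 = £22,950.72.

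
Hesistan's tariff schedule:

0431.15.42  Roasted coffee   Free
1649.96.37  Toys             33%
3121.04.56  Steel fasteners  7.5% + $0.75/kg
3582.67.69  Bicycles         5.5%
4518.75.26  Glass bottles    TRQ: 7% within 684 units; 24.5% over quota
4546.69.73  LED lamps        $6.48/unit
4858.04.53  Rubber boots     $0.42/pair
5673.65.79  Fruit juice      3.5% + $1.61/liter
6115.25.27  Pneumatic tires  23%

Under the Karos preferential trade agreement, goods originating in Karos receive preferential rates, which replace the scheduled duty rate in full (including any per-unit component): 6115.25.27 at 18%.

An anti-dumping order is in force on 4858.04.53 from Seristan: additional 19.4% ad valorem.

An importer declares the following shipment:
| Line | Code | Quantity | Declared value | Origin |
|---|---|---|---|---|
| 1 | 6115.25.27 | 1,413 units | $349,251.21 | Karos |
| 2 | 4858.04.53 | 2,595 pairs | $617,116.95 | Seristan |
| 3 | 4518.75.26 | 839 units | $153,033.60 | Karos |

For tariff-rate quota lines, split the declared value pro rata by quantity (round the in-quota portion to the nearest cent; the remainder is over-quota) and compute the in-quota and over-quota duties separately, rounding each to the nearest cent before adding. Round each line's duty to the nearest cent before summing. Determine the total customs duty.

Line 1 (6115.25.27, Karos, 1,413 units, $349,251.21):
Base rate for 6115.25.27 is 23%.
Origin Karos qualifies under the Hesistan–Karos agreement and 6115.25.27 is covered: preferential rate 18% applies instead.
Duty = $349,251.21 × 18% = $62,865.22.
Line 2 (4858.04.53, Seristan, 2,595 pairs, $617,116.95):
Base rate for 4858.04.53 is $0.42/pair.
Additional duty on 4858.04.53 from Seristan: +19.4% ad valorem. Applied ad valorem rate = 19.4%.
Duty = $617,116.95 × 19.4% + 2,595 × $0.42 = $120,810.59.
Line 3 (4518.75.26, Karos, 839 units, $153,033.60):
Code 4518.75.26 is under a tariff-rate quota (threshold 684 units). In-quota: 684 units at 7%; over-quota: 155 units at 24.5%.
Pro-rata value split: in-quota = $153,033.60 × 684/839 = $124,761.60; over-quota = $153,033.60 − $124,761.60 = $28,272.00.
In-quota duty = $124,761.60 × 7% = $8,733.31. Over-quota duty = $28,272.00 × 24.5% = $6,926.64.
Line duty = $8,733.31 + $6,926.64 = $15,659.95.
Total = $62,865.22 + $120,810.59 + $15,659.95 = $199,335.76.

$199,335.76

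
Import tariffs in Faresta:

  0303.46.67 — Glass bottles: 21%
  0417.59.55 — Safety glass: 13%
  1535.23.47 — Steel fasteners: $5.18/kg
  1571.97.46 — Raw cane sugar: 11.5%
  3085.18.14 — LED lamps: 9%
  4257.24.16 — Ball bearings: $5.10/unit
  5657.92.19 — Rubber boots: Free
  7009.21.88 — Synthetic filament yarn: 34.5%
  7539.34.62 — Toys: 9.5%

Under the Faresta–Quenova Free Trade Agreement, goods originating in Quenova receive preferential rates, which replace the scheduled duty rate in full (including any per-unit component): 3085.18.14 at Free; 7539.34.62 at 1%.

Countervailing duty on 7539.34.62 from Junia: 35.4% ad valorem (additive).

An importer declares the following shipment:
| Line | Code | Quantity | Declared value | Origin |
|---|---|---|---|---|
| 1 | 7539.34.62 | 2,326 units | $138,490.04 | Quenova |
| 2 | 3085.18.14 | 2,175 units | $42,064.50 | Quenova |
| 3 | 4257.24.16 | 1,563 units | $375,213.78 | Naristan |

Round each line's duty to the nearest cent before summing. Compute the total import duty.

$9,356.20

Line 1 (7539.34.62, Quenova, 2,326 units, $138,490.04):
Base rate for 7539.34.62 is 9.5%.
Origin Quenova qualifies under the Faresta–Quenova agreement and 7539.34.62 is covered: preferential rate 1% applies instead.
The additional-duty order on 7539.34.62 targets Junia, not Quenova; it does not apply.
Duty = $138,490.04 × 1% = $1,384.90.
Line 2 (3085.18.14, Quenova, 2,175 units, $42,064.50):
Base rate for 3085.18.14 is 9%.
Origin Quenova qualifies under the Faresta–Quenova agreement and 3085.18.14 is covered: preferential rate Free applies instead.
Duty = $42,064.50 × 0% = $0.00.
Line 3 (4257.24.16, Naristan, 1,563 units, $375,213.78):
Base rate for 4257.24.16 is $5.10/unit.
Duty = 1,563 × $5.10 = $7,971.30.
Total = $1,384.90 + $0.00 + $7,971.30 = $9,356.20.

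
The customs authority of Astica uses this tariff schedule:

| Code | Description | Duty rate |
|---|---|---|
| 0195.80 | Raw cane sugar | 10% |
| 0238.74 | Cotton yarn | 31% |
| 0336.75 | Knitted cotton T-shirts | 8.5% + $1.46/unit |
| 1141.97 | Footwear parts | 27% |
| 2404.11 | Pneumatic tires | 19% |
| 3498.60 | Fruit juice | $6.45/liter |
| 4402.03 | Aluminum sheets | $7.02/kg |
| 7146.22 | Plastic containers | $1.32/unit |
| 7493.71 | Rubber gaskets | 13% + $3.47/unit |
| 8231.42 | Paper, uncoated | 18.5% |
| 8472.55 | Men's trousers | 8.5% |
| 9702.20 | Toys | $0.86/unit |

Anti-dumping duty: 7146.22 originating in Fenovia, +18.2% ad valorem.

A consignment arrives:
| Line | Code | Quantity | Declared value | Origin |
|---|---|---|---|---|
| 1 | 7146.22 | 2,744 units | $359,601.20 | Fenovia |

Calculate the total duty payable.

$69,069.50

Line 1 (7146.22, Fenovia, 2,744 units, $359,601.20):
Base rate for 7146.22 is $1.32/unit.
Additional duty on 7146.22 from Fenovia: +18.2% ad valorem. Applied ad valorem rate = 18.2%.
Duty = $359,601.20 × 18.2% + 2,744 × $1.32 = $69,069.50.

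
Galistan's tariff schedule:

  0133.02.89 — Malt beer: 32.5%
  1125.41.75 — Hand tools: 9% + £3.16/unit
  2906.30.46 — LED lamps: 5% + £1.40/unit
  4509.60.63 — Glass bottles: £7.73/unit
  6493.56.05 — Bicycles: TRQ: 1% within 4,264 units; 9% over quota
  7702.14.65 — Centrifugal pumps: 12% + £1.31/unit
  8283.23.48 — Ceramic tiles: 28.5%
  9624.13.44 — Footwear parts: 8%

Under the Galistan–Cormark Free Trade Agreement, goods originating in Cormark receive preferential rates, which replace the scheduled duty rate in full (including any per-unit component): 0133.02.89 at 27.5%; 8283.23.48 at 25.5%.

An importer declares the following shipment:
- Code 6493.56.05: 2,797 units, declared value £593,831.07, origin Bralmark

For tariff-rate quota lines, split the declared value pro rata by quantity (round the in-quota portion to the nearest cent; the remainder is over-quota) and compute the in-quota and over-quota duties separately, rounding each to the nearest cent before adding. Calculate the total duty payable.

£5,938.31

Line 1 (6493.56.05, Bralmark, 2,797 units, £593,831.07):
Code 6493.56.05 is under a tariff-rate quota (threshold 4,264 units). Quantity 2,797 units is within the quota, so the in-quota rate 1% applies to the full value.
Duty = £593,831.07 × 1% = £5,938.31.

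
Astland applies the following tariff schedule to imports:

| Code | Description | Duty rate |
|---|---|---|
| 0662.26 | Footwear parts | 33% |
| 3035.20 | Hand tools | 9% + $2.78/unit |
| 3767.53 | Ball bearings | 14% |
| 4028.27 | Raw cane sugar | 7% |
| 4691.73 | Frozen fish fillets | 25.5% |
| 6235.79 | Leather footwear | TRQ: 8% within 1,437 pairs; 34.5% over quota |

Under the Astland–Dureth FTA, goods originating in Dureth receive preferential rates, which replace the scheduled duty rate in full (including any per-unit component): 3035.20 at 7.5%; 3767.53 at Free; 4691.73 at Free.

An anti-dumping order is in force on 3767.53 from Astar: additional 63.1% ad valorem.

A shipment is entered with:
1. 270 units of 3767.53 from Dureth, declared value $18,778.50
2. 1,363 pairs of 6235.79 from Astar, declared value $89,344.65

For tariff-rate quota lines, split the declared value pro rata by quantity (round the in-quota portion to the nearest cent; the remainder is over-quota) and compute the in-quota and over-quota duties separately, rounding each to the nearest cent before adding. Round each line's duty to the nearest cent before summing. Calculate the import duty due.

Line 1 (3767.53, Dureth, 270 units, $18,778.50):
Base rate for 3767.53 is 14%.
Origin Dureth qualifies under the Astland–Dureth agreement and 3767.53 is covered: preferential rate Free applies instead.
The additional-duty order on 3767.53 targets Astar, not Dureth; it does not apply.
Duty = $18,778.50 × 0% = $0.00.
Line 2 (6235.79, Astar, 1,363 pairs, $89,344.65):
Code 6235.79 is under a tariff-rate quota (threshold 1,437 pairs). Quantity 1,363 pairs is within the quota, so the in-quota rate 8% applies to the full value.
Duty = $89,344.65 × 8% = $7,147.57.
Total = $0.00 + $7,147.57 = $7,147.57.

$7,147.57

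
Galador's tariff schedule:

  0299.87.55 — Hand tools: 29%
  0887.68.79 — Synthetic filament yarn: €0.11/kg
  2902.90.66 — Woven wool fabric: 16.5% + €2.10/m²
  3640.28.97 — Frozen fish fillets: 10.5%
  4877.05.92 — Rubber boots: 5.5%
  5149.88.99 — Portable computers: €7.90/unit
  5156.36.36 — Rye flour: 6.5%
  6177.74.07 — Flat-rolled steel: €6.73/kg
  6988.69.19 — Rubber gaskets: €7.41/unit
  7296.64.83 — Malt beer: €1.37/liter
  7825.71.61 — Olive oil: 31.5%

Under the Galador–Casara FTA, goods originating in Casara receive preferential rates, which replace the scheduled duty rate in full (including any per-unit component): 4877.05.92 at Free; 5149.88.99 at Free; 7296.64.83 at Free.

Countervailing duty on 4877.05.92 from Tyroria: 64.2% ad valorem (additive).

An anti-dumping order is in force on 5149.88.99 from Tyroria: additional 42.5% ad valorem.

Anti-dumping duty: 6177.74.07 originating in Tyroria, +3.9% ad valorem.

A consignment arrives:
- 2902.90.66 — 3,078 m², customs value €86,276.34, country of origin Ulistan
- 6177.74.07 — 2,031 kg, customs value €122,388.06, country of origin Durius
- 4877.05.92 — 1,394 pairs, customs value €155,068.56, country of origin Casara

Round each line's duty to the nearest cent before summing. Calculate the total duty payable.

€34,368.03

Line 1 (2902.90.66, Ulistan, 3,078 m², €86,276.34):
Base rate for 2902.90.66 is 16.5% + €2.10/m².
Duty = €86,276.34 × 16.5% + 3,078 × €2.10 = €20,699.40.
Line 2 (6177.74.07, Durius, 2,031 kg, €122,388.06):
Base rate for 6177.74.07 is €6.73/kg.
The additional-duty order on 6177.74.07 targets Tyroria, not Durius; it does not apply.
Duty = 2,031 × €6.73 = €13,668.63.
Line 3 (4877.05.92, Casara, 1,394 pairs, €155,068.56):
Base rate for 4877.05.92 is 5.5%.
Origin Casara qualifies under the Galador–Casara agreement and 4877.05.92 is covered: preferential rate Free applies instead.
The additional-duty order on 4877.05.92 targets Tyroria, not Casara; it does not apply.
Duty = €155,068.56 × 0% = €0.00.
Total = €20,699.40 + €13,668.63 + €0.00 = €34,368.03.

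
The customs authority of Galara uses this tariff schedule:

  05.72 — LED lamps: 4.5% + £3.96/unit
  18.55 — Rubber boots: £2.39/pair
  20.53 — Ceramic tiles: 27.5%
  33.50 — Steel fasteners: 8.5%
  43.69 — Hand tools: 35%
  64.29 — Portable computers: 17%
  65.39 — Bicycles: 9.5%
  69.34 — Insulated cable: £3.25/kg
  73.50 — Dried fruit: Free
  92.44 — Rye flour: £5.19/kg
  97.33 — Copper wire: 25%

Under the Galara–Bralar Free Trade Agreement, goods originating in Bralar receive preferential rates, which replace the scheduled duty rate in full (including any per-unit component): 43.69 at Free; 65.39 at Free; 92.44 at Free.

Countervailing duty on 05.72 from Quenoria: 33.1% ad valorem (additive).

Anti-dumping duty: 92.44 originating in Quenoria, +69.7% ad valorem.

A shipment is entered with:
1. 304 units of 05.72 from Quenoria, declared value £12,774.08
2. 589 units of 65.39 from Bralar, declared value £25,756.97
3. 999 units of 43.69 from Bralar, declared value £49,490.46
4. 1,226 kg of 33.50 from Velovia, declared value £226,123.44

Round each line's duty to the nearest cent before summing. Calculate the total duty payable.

Line 1 (05.72, Quenoria, 304 units, £12,774.08):
Base rate for 05.72 is 4.5% + £3.96/unit.
Additional duty on 05.72 from Quenoria: +33.1%. Applied ad valorem rate: 4.5% + 33.1% = 37.6%.
Duty = £12,774.08 × 37.6% + 304 × £3.96 = £6,006.89.
Line 2 (65.39, Bralar, 589 units, £25,756.97):
Base rate for 65.39 is 9.5%.
Origin Bralar qualifies under the Galara–Bralar agreement and 65.39 is covered: preferential rate Free applies instead.
Duty = £25,756.97 × 0% = £0.00.
Line 3 (43.69, Bralar, 999 units, £49,490.46):
Base rate for 43.69 is 35%.
Origin Bralar qualifies under the Galara–Bralar agreement and 43.69 is covered: preferential rate Free applies instead.
Duty = £49,490.46 × 0% = £0.00.
Line 4 (33.50, Velovia, 1,226 kg, £226,123.44):
Base rate for 33.50 is 8.5%.
Duty = £226,123.44 × 8.5% = £19,220.49.
Total = £6,006.89 + £0.00 + £0.00 + £19,220.49 = £25,227.38.

£25,227.38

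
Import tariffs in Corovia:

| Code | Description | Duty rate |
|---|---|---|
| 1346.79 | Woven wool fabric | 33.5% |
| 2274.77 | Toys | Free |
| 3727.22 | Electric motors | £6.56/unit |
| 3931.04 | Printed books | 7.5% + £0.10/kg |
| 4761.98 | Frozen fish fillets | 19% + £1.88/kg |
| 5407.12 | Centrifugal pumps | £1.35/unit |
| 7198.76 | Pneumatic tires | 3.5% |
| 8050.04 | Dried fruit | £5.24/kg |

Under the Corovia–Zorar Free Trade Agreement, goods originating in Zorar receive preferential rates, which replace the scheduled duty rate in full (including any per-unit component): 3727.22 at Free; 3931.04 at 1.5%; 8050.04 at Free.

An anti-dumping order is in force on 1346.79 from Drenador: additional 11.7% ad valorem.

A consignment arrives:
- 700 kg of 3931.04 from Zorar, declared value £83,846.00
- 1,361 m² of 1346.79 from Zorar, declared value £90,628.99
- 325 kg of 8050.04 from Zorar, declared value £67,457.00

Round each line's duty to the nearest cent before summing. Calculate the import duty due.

£31,618.40

Line 1 (3931.04, Zorar, 700 kg, £83,846.00):
Base rate for 3931.04 is 7.5% + £0.10/kg.
Origin Zorar qualifies under the Corovia–Zorar agreement and 3931.04 is covered: preferential rate 1.5% applies instead.
Duty = £83,846.00 × 1.5% = £1,257.69.
Line 2 (1346.79, Zorar, 1,361 m², £90,628.99):
Base rate for 1346.79 is 33.5%.
Origin Zorar is the FTA partner but 1346.79 is not on the preference list; base rate stands.
The additional-duty order on 1346.79 targets Drenador, not Zorar; it does not apply.
Duty = £90,628.99 × 33.5% = £30,360.71.
Line 3 (8050.04, Zorar, 325 kg, £67,457.00):
Base rate for 8050.04 is £5.24/kg.
Origin Zorar qualifies under the Corovia–Zorar agreement and 8050.04 is covered: preferential rate Free applies instead.
Duty = £67,457.00 × 0% = £0.00.
Total = £1,257.69 + £30,360.71 + £0.00 = £31,618.40.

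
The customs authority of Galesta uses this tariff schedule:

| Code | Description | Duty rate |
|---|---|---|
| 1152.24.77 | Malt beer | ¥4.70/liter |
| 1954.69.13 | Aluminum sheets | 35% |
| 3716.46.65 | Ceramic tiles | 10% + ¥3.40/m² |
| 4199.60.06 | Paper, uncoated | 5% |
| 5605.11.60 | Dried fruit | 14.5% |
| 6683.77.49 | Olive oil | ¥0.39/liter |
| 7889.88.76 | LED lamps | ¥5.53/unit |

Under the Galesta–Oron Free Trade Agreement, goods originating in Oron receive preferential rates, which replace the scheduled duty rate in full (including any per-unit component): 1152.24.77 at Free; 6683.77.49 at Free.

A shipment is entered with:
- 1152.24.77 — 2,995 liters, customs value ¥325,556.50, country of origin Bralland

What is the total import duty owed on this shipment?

Line 1 (1152.24.77, Bralland, 2,995 liters, ¥325,556.50):
Base rate for 1152.24.77 is ¥4.70/liter.
1152.24.77 has an FTA preferential rate, but origin Bralland is not Oron; base rate stands.
Duty = 2,995 × ¥4.70 = ¥14,076.50.

¥14,076.50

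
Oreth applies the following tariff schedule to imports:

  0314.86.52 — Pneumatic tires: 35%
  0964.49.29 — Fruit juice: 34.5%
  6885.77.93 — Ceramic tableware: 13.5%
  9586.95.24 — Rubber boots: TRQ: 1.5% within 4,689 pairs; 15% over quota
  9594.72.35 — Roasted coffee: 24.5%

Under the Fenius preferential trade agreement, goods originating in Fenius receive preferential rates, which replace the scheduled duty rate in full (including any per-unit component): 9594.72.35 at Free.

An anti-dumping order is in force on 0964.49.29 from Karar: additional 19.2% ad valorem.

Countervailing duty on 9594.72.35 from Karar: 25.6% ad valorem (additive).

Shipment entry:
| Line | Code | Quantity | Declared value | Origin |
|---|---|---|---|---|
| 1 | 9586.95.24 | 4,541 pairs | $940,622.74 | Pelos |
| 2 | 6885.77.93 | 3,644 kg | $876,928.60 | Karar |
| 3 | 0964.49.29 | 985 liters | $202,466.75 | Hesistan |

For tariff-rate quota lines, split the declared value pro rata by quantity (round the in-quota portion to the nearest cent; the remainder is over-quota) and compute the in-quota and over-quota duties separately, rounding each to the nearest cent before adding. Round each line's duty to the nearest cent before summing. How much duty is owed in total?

$202,345.73

Line 1 (9586.95.24, Pelos, 4,541 pairs, $940,622.74):
Code 9586.95.24 is under a tariff-rate quota (threshold 4,689 pairs). Quantity 4,541 pairs is within the quota, so the in-quota rate 1.5% applies to the full value.
Duty = $940,622.74 × 1.5% = $14,109.34.
Line 2 (6885.77.93, Karar, 3,644 kg, $876,928.60):
Base rate for 6885.77.93 is 13.5%.
Duty = $876,928.60 × 13.5% = $118,385.36.
Line 3 (0964.49.29, Hesistan, 985 liters, $202,466.75):
Base rate for 0964.49.29 is 34.5%.
The additional-duty order on 0964.49.29 targets Karar, not Hesistan; it does not apply.
Duty = $202,466.75 × 34.5% = $69,851.03.
Total = $14,109.34 + $118,385.36 + $69,851.03 = $202,345.73.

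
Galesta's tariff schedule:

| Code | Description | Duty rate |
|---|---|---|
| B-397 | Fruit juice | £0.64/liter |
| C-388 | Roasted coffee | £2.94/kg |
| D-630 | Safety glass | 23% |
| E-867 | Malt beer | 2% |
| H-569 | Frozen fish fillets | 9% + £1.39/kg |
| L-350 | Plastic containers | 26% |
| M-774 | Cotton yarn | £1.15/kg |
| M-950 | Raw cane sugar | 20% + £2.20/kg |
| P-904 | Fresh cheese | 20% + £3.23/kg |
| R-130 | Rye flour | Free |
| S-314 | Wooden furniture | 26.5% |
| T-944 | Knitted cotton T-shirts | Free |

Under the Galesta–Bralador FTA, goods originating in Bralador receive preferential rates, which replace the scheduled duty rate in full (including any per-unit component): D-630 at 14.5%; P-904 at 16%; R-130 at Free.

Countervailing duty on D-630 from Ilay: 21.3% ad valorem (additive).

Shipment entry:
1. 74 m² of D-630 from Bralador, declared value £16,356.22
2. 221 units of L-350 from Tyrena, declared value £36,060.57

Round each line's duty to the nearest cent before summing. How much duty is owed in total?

Line 1 (D-630, Bralador, 74 m², £16,356.22):
Base rate for D-630 is 23%.
Origin Bralador qualifies under the Galesta–Bralador agreement and D-630 is covered: preferential rate 14.5% applies instead.
The additional-duty order on D-630 targets Ilay, not Bralador; it does not apply.
Duty = £16,356.22 × 14.5% = £2,371.65.
Line 2 (L-350, Tyrena, 221 units, £36,060.57):
Base rate for L-350 is 26%.
Duty = £36,060.57 × 26% = £9,375.75.
Total = £2,371.65 + £9,375.75 = £11,747.40.

£11,747.40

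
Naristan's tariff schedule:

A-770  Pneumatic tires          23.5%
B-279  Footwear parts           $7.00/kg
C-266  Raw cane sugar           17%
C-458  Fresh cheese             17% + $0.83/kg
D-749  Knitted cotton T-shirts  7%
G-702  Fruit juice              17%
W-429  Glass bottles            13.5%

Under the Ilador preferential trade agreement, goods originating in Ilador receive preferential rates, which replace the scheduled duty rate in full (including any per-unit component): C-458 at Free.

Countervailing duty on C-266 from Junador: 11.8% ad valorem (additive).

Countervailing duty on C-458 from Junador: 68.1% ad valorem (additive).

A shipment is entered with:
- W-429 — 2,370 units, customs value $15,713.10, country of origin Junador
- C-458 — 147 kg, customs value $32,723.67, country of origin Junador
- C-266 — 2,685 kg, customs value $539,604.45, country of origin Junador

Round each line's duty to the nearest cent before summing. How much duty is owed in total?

Line 1 (W-429, Junador, 2,370 units, $15,713.10):
Base rate for W-429 is 13.5%.
Duty = $15,713.10 × 13.5% = $2,121.27.
Line 2 (C-458, Junador, 147 kg, $32,723.67):
Base rate for C-458 is 17% + $0.83/kg.
C-458 has an FTA preferential rate, but origin Junador is not Ilador; base rate stands.
Additional duty on C-458 from Junador: +68.1%. Applied ad valorem rate: 17% + 68.1% = 85.1%.
Duty = $32,723.67 × 85.1% + 147 × $0.83 = $27,969.85.
Line 3 (C-266, Junador, 2,685 kg, $539,604.45):
Base rate for C-266 is 17%.
Additional duty on C-266 from Junador: +11.8%. Applied ad valorem rate: 17% + 11.8% = 28.8%.
Duty = $539,604.45 × 28.8% = $155,406.08.
Total = $2,121.27 + $27,969.85 + $155,406.08 = $185,497.20.

$185,497.20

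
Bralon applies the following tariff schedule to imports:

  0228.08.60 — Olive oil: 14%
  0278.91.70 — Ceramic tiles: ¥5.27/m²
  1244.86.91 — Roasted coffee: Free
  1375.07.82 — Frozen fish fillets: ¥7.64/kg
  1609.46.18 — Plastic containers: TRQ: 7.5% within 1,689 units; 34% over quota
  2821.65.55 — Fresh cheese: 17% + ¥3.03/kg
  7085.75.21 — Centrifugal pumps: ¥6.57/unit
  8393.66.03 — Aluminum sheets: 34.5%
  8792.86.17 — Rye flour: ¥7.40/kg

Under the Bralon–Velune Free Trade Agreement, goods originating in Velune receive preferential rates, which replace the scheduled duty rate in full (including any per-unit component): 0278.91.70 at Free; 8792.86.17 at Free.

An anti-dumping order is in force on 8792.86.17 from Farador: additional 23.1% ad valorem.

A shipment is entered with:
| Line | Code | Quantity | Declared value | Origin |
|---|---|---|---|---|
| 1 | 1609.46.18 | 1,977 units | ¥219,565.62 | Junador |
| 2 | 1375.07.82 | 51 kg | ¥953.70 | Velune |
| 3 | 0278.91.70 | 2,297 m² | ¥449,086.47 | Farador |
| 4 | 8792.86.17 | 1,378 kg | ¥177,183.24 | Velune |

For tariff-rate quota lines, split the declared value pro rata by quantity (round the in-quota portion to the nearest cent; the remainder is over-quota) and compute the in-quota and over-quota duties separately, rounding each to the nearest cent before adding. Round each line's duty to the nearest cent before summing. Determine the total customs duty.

¥37,438.36

Line 1 (1609.46.18, Junador, 1,977 units, ¥219,565.62):
Code 1609.46.18 is under a tariff-rate quota (threshold 1,689 units). In-quota: 1,689 units at 7.5%; over-quota: 288 units at 34%.
Pro-rata value split: in-quota = ¥219,565.62 × 1,689/1,977 = ¥187,580.34; over-quota = ¥219,565.62 − ¥187,580.34 = ¥31,985.28.
In-quota duty = ¥187,580.34 × 7.5% = ¥14,068.53. Over-quota duty = ¥31,985.28 × 34% = ¥10,875.00.
Line duty = ¥14,068.53 + ¥10,875.00 = ¥24,943.53.
Line 2 (1375.07.82, Velune, 51 kg, ¥953.70):
Base rate for 1375.07.82 is ¥7.64/kg.
Origin Velune is the FTA partner but 1375.07.82 is not on the preference list; base rate stands.
Duty = 51 × ¥7.64 = ¥389.64.
Line 3 (0278.91.70, Farador, 2,297 m², ¥449,086.47):
Base rate for 0278.91.70 is ¥5.27/m².
0278.91.70 has an FTA preferential rate, but origin Farador is not Velune; base rate stands.
Duty = 2,297 × ¥5.27 = ¥12,105.19.
Line 4 (8792.86.17, Velune, 1,378 kg, ¥177,183.24):
Base rate for 8792.86.17 is ¥7.40/kg.
Origin Velune qualifies under the Bralon–Velune agreement and 8792.86.17 is covered: preferential rate Free applies instead.
The additional-duty order on 8792.86.17 targets Farador, not Velune; it does not apply.
Duty = ¥177,183.24 × 0% = ¥0.00.
Total = ¥24,943.53 + ¥389.64 + ¥12,105.19 + ¥0.00 = ¥37,438.36.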